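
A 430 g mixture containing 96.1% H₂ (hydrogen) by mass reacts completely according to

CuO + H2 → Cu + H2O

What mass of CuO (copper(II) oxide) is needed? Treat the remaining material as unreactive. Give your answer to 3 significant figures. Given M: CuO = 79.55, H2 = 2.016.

16300 g

Mass of pure H2 = 430 g × 0.961 = 413.2 g.
n(H2) = 413.2 g / 2.016 g/mol = 205.0 mol.
From the equation the H2:CuO mole ratio is 1:1, so n(CuO) = 205.0 × 1/1 = 205.0 mol.
Mass of CuO = 205.0 mol × 79.55 g/mol = 16310 g.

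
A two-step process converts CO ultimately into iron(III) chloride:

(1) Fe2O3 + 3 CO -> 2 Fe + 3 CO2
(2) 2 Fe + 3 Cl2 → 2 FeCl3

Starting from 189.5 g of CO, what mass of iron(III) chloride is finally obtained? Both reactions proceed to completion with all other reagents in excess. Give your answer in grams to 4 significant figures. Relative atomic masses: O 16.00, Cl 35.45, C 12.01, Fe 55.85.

M(CO) = 12.01 + 16.00 = 28.01 g/mol.
M(FeCl3) = 55.85 + 3(35.45) = 162.20 g/mol.
n(CO) = 189.50 / 28.01 = 6.7654 mol.
Step 1 gives a 3:2 ratio of CO to Fe, so n(Fe) = 4.5103 mol.
In step 2 the Fe:FeCl3 ratio is 2:2, so n(FeCl3) = 4.5103 mol.
Mass of FeCl3 = 4.5103 × 162.20 = 731.57 g.

731.6 g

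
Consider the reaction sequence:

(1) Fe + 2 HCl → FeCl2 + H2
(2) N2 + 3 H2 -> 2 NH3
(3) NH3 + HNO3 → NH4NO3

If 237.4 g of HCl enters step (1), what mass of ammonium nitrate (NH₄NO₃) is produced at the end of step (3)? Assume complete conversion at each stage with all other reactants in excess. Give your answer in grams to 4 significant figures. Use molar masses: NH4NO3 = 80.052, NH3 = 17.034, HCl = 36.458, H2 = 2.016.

173.8 g

n(HCl) = 237.4 / 36.458 = 6.5116 mol.
Reaction (1): HCl→H2 ratio 2:1 ⇒ n(H2) = 3.2558 mol.
Reaction (2): H2→NH3 ratio 3:2 ⇒ n(NH3) = 2.1705 mol.
Reaction (3): NH3→NH4NO3 ratio 1:1 ⇒ n(NH4NO3) = 2.1705 mol.
Mass of NH4NO3 = 2.1705 × 80.052 = 173.76 g.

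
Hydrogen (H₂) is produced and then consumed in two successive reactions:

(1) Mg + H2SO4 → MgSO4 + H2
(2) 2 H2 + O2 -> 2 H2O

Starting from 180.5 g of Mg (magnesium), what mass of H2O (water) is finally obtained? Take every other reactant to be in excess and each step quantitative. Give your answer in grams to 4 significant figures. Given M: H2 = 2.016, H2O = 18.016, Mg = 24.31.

n(Mg) = 180.50 / 24.31 = 7.4249 mol.
Step 1 gives a 1:1 ratio of Mg to H2, so n(H2) = 7.4249 mol.
In step 2 the H2:H2O ratio is 2:2, so n(H2O) = 7.4249 mol.
Mass of H2O = 7.4249 × 18.016 = 133.77 g.

133.8 g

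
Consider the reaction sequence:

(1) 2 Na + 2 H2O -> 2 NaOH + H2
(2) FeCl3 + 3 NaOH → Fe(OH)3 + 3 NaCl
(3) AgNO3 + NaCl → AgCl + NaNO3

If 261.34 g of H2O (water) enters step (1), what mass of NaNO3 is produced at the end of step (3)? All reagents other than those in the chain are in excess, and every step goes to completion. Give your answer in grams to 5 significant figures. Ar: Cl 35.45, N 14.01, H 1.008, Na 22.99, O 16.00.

1233.0 g

M(H2O) = 2(1.008) + 16.00 = 18.016 g/mol.
M(NaNO3) = 22.99 + 14.01 + 3(16.00) = 85.00 g/mol.
n(H2O) = 261.34 / 18.016 = 14.5060 mol.
Reaction (1): H2O→NaOH ratio 2:2 ⇒ n(NaOH) = 14.5060 mol.
Reaction (2): NaOH→NaCl ratio 3:3 ⇒ n(NaCl) = 14.5060 mol.
Reaction (3): NaCl→NaNO3 ratio 1:1 ⇒ n(NaNO3) = 14.5060 mol.
Mass of NaNO3 = 14.5060 × 85.00 = 1233.01 g.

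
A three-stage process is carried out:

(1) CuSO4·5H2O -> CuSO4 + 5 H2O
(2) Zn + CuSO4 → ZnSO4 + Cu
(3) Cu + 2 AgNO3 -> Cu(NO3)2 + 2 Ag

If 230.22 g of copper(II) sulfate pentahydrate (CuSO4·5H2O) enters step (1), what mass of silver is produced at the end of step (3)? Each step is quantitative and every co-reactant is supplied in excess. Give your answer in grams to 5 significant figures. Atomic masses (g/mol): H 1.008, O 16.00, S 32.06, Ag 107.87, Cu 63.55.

198.92 g

M(CuSO4·5H2O) = 63.55 + 32.06 + 9(16.00) + 10(1.008) = 249.69 g/mol.
M(Ag) = 107.87 g/mol.
n(CuSO4·5H2O) = 230.22 / 249.69 = 0.922023 mol.
Reaction (1): CuSO4·5H2O→CuSO4 ratio 1:1 ⇒ n(CuSO4) = 0.922023 mol.
Reaction (2): CuSO4→Cu ratio 1:1 ⇒ n(Cu) = 0.922023 mol.
Reaction (3): Cu→Ag ratio 1:2 ⇒ n(Ag) = 1.84405 mol.
Mass of Ag = 1.84405 × 107.87 = 198.917 g.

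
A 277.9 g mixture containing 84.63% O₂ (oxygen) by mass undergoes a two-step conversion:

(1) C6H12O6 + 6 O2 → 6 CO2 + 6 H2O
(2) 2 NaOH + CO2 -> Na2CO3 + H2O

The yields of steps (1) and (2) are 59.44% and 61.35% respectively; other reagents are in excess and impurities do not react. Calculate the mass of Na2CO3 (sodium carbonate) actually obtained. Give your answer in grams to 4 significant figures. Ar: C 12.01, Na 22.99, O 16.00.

Pure O2 = 277.9 × 0.8463 = 235.19 g.
M(O2) = 2(16.00) = 32.00 g/mol.
M(Na2CO3) = 2(22.99) + 12.01 + 3(16.00) = 105.99 g/mol.
n(O2) = 235.19 / 32.00 = 7.3496 mol.
Step 1 (O2:CO2 = 6:6): theoretical n(CO2) = 7.3496 mol; at 59.44% yield, n(CO2) = 4.3686 mol.
Step 2 (CO2:Na2CO3 = 1:1): theoretical n(Na2CO3) = 4.3686 mol, so theoretical mass = 4.3686 × 105.99 = 463.03 g.
At 61.35% yield, actual mass of Na2CO3 = 463.03 × 0.6135 = 284.07 g.

284.1 g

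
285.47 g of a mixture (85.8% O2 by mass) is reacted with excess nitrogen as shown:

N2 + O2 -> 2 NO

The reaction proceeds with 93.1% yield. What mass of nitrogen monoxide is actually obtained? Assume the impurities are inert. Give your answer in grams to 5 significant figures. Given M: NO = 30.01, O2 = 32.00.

Pure O2 available = 285.47 g × 0.858 = 244.933 g.
n(O2) = 244.933 g / 32.00 g/mol = 7.65416 mol.
From the equation the O2:NO mole ratio is 1:2, so n(NO) = 7.65416 × 2/1 = 15.3083 mol.
Mass of NO = 15.3083 mol × 30.01 g/mol = 459.403 g.
Actual mass collected = 459.403 g × 0.931 = 427.704 g.

427.70 g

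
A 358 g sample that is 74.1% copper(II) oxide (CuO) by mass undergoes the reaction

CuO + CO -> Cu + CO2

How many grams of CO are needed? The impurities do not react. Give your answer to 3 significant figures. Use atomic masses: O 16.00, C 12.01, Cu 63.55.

Mass of pure CuO = 358 g × 0.741 = 265.3 g.
M(CuO) = 63.55 + 16.00 = 79.55 g/mol.
M(CO) = 12.01 + 16.00 = 28.01 g/mol.
n(CuO) = 265.3 g / 79.55 g/mol = 3.335 mol.
From the equation the CuO:CO mole ratio is 1:1, so n(CO) = 3.335 × 1/1 = 3.335 mol.
Mass of CO = 3.335 mol × 28.01 g/mol = 93.41 g.

93.4 g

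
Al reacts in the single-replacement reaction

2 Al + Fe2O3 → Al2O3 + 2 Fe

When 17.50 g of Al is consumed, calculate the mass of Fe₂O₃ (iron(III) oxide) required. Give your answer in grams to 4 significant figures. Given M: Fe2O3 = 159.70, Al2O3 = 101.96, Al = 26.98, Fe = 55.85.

51.79 g

n(Al) = 17.500 g / 26.98 g/mol = 0.64863 mol.
From the equation the Al:Fe2O3 mole ratio is 2:1, so n(Fe2O3) = 0.64863 × 1/2 = 0.32431 mol.
Mass of Fe2O3 = 0.32431 mol × 159.70 g/mol = 51.793 g.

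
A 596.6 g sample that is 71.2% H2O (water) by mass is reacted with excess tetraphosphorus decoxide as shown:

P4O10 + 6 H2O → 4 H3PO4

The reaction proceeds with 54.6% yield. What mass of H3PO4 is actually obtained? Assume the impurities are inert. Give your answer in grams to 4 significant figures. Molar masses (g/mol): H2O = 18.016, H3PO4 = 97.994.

Pure H2O available = 596.6 g × 0.712 = 424.78 g.
n(H2O) = 424.78 g / 18.016 g/mol = 23.578 mol.
From the equation the H2O:H3PO4 mole ratio is 6:4, so n(H3PO4) = 23.578 × 4/6 = 15.719 mol.
Mass of H3PO4 = 15.719 mol × 97.994 g/mol = 1540.3 g.
Actual mass collected = 1540.3 g × 0.546 = 841.02 g.

841.0 g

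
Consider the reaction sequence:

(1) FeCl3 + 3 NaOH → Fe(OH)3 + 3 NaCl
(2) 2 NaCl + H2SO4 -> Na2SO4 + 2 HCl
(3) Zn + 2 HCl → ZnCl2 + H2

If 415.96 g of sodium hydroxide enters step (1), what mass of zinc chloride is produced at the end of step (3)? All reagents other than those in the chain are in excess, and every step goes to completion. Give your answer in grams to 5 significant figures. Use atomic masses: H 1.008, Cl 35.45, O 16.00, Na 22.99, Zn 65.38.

708.62 g

M(NaOH) = 22.99 + 16.00 + 1.008 = 39.998 g/mol.
M(ZnCl2) = 65.38 + 2(35.45) = 136.28 g/mol.
n(NaOH) = 415.96 / 39.998 = 10.3995 mol.
Reaction (1): NaOH→NaCl ratio 3:3 ⇒ n(NaCl) = 10.3995 mol.
Reaction (2): NaCl→HCl ratio 2:2 ⇒ n(HCl) = 10.3995 mol.
Reaction (3): HCl→ZnCl2 ratio 2:1 ⇒ n(ZnCl2) = 5.19976 mol.
Mass of ZnCl2 = 5.19976 × 136.28 = 708.623 g.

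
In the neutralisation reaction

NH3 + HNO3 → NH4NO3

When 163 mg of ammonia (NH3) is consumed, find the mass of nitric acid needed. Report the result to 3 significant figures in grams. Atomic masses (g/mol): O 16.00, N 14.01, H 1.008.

M(NH3) = 14.01 + 3(1.008) = 17.034 g/mol.
M(HNO3) = 1.008 + 14.01 + 3(16.00) = 63.018 g/mol.
Convert: 163 mg = 0.1630 g.
n(NH3) = 0.1630 g / 17.034 g/mol = 0.009569 mol.
From the equation the NH3:HNO3 mole ratio is 1:1, so n(HNO3) = 0.009569 × 1/1 = 0.009569 mol.
Mass of HNO3 = 0.009569 mol × 63.018 g/mol = 0.6030 g.

0.603 g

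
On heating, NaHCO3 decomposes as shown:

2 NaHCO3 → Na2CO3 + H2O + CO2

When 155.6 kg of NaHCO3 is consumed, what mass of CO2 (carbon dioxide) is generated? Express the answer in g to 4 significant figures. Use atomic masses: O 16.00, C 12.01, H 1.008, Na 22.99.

40760 g

M(NaHCO3) = 22.99 + 1.008 + 12.01 + 3(16.00) = 84.008 g/mol.
M(CO2) = 12.01 + 2(16.00) = 44.01 g/mol.
Convert: 155.6 kg = 155600 g.
n(NaHCO3) = 155600 g / 84.008 g/mol = 1852.2 mol.
From the equation the NaHCO3:CO2 mole ratio is 2:1, so n(CO2) = 1852.2 × 1/2 = 926.10 mol.
Mass of CO2 = 926.10 mol × 44.01 g/mol = 40758 g.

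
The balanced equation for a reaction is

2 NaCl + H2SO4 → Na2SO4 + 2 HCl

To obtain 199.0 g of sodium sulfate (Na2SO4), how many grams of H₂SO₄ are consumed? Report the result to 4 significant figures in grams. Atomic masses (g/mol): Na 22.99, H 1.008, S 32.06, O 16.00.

M(Na2SO4) = 2(22.99) + 32.06 + 4(16.00) = 142.04 g/mol.
M(H2SO4) = 2(1.008) + 32.06 + 4(16.00) = 98.076 g/mol.
n(Na2SO4) = 199.00 g / 142.04 g/mol = 1.4010 mol.
From the equation the Na2SO4:H2SO4 mole ratio is 1:1, so n(H2SO4) = 1.4010 × 1/1 = 1.4010 mol.
Mass of H2SO4 = 1.4010 mol × 98.076 g/mol = 137.41 g.

137.4 g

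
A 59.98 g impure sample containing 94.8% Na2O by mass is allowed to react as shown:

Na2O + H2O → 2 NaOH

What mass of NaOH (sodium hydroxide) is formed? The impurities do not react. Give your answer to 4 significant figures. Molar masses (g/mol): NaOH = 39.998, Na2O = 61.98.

73.39 g

Mass of pure Na2O = 59.98 g × 0.948 = 56.861 g.
n(Na2O) = 56.861 g / 61.98 g/mol = 0.91741 mol.
From the equation the Na2O:NaOH mole ratio is 1:2, so n(NaOH) = 0.91741 × 2/1 = 1.8348 mol.
Mass of NaOH = 1.8348 mol × 39.998 g/mol = 73.389 g.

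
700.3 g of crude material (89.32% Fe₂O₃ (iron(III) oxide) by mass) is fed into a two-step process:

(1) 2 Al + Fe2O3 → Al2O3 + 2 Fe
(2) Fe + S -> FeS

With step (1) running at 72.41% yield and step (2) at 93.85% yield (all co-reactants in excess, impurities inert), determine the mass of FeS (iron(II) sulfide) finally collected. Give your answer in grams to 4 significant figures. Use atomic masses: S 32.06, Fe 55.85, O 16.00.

Pure Fe2O3 = 700.3 × 0.8932 = 625.51 g.
M(Fe2O3) = 2(55.85) + 3(16.00) = 159.70 g/mol.
M(FeS) = 55.85 + 32.06 = 87.91 g/mol.
n(Fe2O3) = 625.51 / 159.70 = 3.9168 mol.
Step 1 (Fe2O3:Fe = 1:2): theoretical n(Fe) = 7.8335 mol; at 72.41% yield, n(Fe) = 5.6723 mol.
Step 2 (Fe:FeS = 1:1): theoretical n(FeS) = 5.6723 mol, so theoretical mass = 5.6723 × 87.91 = 498.65 g.
At 93.85% yield, actual mass of FeS = 498.65 × 0.9385 = 467.98 g.

468.0 g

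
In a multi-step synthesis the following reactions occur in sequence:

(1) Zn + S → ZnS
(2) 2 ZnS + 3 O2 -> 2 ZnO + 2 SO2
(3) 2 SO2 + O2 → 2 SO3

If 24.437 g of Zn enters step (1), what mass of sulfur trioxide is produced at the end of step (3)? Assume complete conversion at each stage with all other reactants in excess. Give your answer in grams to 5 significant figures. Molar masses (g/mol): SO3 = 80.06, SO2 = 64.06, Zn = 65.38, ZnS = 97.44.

n(Zn) = 24.437 / 65.38 = 0.373769 mol.
Reaction (1): Zn→ZnS ratio 1:1 ⇒ n(ZnS) = 0.373769 mol.
Reaction (2): ZnS→SO2 ratio 2:2 ⇒ n(SO2) = 0.373769 mol.
Reaction (3): SO2→SO3 ratio 2:2 ⇒ n(SO3) = 0.373769 mol.
Mass of SO3 = 0.373769 × 80.06 = 29.9239 g.

29.924 g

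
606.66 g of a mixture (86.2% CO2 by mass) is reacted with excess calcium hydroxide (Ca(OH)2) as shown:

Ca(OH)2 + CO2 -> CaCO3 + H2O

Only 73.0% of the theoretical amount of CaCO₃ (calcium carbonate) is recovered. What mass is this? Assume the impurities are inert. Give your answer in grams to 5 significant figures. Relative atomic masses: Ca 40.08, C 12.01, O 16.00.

868.19 g

Pure CO2 available = 606.66 g × 0.862 = 522.941 g.
M(CO2) = 12.01 + 2(16.00) = 44.01 g/mol.
M(CaCO3) = 40.08 + 12.01 + 3(16.00) = 100.09 g/mol.
n(CO2) = 522.941 g / 44.01 g/mol = 11.8823 mol.
From the equation the CO2:CaCO3 mole ratio is 1:1, so n(CaCO3) = 11.8823 × 1/1 = 11.8823 mol.
Mass of CaCO3 = 11.8823 mol × 100.09 g/mol = 1189.30 g.
Actual mass collected = 1189.30 g × 0.730 = 868.190 g.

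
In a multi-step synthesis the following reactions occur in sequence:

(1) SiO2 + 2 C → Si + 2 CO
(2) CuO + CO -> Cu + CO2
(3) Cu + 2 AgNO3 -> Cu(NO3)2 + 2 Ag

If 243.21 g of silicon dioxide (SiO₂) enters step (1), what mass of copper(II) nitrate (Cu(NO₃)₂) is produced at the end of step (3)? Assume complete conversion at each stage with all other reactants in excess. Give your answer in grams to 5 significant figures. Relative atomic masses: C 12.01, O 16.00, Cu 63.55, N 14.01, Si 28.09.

1518.4 g

M(SiO2) = 28.09 + 2(16.00) = 60.09 g/mol.
M(Cu(NO3)2) = 63.55 + 2(14.01) + 6(16.00) = 187.57 g/mol.
n(SiO2) = 243.21 / 60.09 = 4.04743 mol.
Reaction (1): SiO2→CO ratio 1:2 ⇒ n(CO) = 8.09486 mol.
Reaction (2): CO→Cu ratio 1:1 ⇒ n(Cu) = 8.09486 mol.
Reaction (3): Cu→Cu(NO3)2 ratio 1:1 ⇒ n(Cu(NO3)2) = 8.09486 mol.
Mass of Cu(NO3)2 = 8.09486 × 187.57 = 1518.35 g.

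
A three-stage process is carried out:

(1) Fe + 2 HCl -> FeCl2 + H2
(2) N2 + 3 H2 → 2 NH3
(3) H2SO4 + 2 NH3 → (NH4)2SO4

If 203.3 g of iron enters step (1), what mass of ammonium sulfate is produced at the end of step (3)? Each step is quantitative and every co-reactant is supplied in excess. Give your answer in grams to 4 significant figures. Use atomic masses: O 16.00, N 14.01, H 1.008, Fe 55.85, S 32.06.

160.3 g

M(Fe) = 55.85 g/mol.
M((NH4)2SO4) = 2(14.01) + 8(1.008) + 32.06 + 4(16.00) = 132.144 g/mol.
n(Fe) = 203.3 / 55.85 = 3.6401 mol.
Reaction (1): Fe→H2 ratio 1:1 ⇒ n(H2) = 3.6401 mol.
Reaction (2): H2→NH3 ratio 3:2 ⇒ n(NH3) = 2.4267 mol.
Reaction (3): NH3→(NH4)2SO4 ratio 2:1 ⇒ n((NH4)2SO4) = 1.2134 mol.
Mass of (NH4)2SO4 = 1.2134 × 132.144 = 160.34 g.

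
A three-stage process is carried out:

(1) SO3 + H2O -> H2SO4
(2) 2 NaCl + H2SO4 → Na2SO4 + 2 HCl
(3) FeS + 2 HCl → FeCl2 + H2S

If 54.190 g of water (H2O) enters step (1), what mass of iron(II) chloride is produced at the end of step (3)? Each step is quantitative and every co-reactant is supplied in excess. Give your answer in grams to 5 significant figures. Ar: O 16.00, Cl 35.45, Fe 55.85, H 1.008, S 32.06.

M(H2O) = 2(1.008) + 16.00 = 18.016 g/mol.
M(FeCl2) = 55.85 + 2(35.45) = 126.75 g/mol.
n(H2O) = 54.190 / 18.016 = 3.00788 mol.
Reaction (1): H2O→H2SO4 ratio 1:1 ⇒ n(H2SO4) = 3.00788 mol.
Reaction (2): H2SO4→HCl ratio 1:2 ⇒ n(HCl) = 6.01576 mol.
Reaction (3): HCl→FeCl2 ratio 2:1 ⇒ n(FeCl2) = 3.00788 mol.
Mass of FeCl2 = 3.00788 × 126.75 = 381.249 g.

381.25 g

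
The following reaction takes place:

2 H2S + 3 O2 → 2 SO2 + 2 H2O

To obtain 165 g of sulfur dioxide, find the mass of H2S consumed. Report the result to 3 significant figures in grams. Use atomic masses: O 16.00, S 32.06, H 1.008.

87.8 g

M(SO2) = 32.06 + 2(16.00) = 64.06 g/mol.
M(H2S) = 2(1.008) + 32.06 = 34.076 g/mol.
n(SO2) = 165.0 g / 64.06 g/mol = 2.576 mol.
From the equation the SO2:H2S mole ratio is 2:2, so n(H2S) = 2.576 × 2/2 = 2.576 mol.
Mass of H2S = 2.576 mol × 34.076 g/mol = 87.77 g.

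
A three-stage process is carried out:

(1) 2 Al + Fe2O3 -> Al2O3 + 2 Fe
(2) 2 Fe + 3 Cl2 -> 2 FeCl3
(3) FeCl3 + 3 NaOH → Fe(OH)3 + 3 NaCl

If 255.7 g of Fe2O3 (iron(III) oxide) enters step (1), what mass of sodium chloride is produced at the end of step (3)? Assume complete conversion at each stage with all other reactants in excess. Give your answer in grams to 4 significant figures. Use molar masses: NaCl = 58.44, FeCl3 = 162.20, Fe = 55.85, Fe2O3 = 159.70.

561.4 g

n(Fe2O3) = 255.7 / 159.70 = 1.6011 mol.
Reaction (1): Fe2O3→Fe ratio 1:2 ⇒ n(Fe) = 3.2023 mol.
Reaction (2): Fe→FeCl3 ratio 2:2 ⇒ n(FeCl3) = 3.2023 mol.
Reaction (3): FeCl3→NaCl ratio 1:3 ⇒ n(NaCl) = 9.6068 mol.
Mass of NaCl = 9.6068 × 58.44 = 561.42 g.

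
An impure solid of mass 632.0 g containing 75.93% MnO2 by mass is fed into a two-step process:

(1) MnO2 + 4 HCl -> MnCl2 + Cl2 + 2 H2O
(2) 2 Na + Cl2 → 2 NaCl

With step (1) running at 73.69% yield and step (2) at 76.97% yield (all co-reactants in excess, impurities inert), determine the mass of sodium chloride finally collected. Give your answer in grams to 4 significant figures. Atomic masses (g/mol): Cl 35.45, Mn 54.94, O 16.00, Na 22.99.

365.9 g

Pure MnO2 = 632.0 × 0.7593 = 479.88 g.
M(MnO2) = 54.94 + 2(16.00) = 86.94 g/mol.
M(NaCl) = 22.99 + 35.45 = 58.44 g/mol.
n(MnO2) = 479.88 / 86.94 = 5.5196 mol.
Step 1 (MnO2:Cl2 = 1:1): theoretical n(Cl2) = 5.5196 mol; at 73.69% yield, n(Cl2) = 4.0674 mol.
Step 2 (Cl2:NaCl = 1:2): theoretical n(NaCl) = 8.1348 mol, so theoretical mass = 8.1348 × 58.44 = 475.40 g.
At 76.97% yield, actual mass of NaCl = 475.40 × 0.7697 = 365.92 g.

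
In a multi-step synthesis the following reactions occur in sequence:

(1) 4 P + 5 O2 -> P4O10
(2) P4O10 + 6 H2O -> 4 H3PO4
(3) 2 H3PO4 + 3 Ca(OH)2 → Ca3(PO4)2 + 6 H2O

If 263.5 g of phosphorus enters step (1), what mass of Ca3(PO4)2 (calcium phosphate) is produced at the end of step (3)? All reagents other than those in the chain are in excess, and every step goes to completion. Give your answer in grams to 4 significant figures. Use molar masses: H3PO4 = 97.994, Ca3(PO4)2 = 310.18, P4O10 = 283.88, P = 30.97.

n(P) = 263.5 / 30.97 = 8.5082 mol.
Reaction (1): P→P4O10 ratio 4:1 ⇒ n(P4O10) = 2.1271 mol.
Reaction (2): P4O10→H3PO4 ratio 1:4 ⇒ n(H3PO4) = 8.5082 mol.
Reaction (3): H3PO4→Ca3(PO4)2 ratio 2:1 ⇒ n(Ca3(PO4)2) = 4.2541 mol.
Mass of Ca3(PO4)2 = 4.2541 × 310.18 = 1319.5 g.

1320 g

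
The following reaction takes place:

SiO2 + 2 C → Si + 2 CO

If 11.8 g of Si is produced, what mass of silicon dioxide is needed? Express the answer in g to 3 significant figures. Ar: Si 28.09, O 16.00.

25.2 g

M(Si) = 28.09 g/mol.
M(SiO2) = 28.09 + 2(16.00) = 60.09 g/mol.
n(Si) = 11.80 g / 28.09 g/mol = 0.4201 mol.
From the equation the Si:SiO2 mole ratio is 1:1, so n(SiO2) = 0.4201 × 1/1 = 0.4201 mol.
Mass of SiO2 = 0.4201 mol × 60.09 g/mol = 25.24 g.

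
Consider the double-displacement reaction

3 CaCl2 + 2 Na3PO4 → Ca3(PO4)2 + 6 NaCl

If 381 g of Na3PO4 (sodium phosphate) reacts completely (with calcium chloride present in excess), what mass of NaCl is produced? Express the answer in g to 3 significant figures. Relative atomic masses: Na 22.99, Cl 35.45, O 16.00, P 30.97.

407 g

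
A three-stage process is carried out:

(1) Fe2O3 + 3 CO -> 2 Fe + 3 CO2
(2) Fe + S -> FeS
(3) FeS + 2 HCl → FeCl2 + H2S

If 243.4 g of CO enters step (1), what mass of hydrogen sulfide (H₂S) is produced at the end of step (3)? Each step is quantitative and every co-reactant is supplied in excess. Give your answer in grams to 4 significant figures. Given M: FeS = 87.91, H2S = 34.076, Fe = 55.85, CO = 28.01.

197.4 g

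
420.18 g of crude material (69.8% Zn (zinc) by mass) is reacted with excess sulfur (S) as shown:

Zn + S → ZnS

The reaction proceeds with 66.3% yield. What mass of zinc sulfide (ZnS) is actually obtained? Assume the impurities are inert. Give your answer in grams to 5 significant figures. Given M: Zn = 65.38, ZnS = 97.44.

289.80 g

Pure Zn available = 420.18 g × 0.698 = 293.286 g.
n(Zn) = 293.286 g / 65.38 g/mol = 4.48586 mol.
From the equation the Zn:ZnS mole ratio is 1:1, so n(ZnS) = 4.48586 × 1/1 = 4.48586 mol.
Mass of ZnS = 4.48586 mol × 97.44 g/mol = 437.102 g.
Actual mass collected = 437.102 g × 0.663 = 289.799 g.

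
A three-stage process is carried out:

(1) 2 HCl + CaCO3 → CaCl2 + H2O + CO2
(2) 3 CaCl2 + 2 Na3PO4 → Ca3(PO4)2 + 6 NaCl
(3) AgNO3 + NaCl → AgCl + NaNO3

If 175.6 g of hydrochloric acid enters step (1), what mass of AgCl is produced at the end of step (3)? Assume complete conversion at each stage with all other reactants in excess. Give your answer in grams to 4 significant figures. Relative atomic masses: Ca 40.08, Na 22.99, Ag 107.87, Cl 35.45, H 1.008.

M(HCl) = 1.008 + 35.45 = 36.458 g/mol.
M(AgCl) = 107.87 + 35.45 = 143.32 g/mol.
n(HCl) = 175.6 / 36.458 = 4.8165 mol.
Reaction (1): HCl→CaCl2 ratio 2:1 ⇒ n(CaCl2) = 2.4083 mol.
Reaction (2): CaCl2→NaCl ratio 3:6 ⇒ n(NaCl) = 4.8165 mol.
Reaction (3): NaCl→AgCl ratio 1:1 ⇒ n(AgCl) = 4.8165 mol.
Mass of AgCl = 4.8165 × 143.32 = 690.30 g.

690.3 g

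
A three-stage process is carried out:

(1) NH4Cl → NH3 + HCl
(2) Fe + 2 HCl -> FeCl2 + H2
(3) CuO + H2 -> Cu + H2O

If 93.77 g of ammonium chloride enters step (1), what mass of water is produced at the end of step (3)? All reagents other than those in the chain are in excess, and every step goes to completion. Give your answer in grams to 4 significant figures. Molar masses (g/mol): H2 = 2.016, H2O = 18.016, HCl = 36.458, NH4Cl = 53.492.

n(NH4Cl) = 93.77 / 53.492 = 1.7530 mol.
Reaction (1): NH4Cl→HCl ratio 1:1 ⇒ n(HCl) = 1.7530 mol.
Reaction (2): HCl→H2 ratio 2:1 ⇒ n(H2) = 0.87649 mol.
Reaction (3): H2→H2O ratio 1:1 ⇒ n(H2O) = 0.87649 mol.
Mass of H2O = 0.87649 × 18.016 = 15.791 g.

15.79 g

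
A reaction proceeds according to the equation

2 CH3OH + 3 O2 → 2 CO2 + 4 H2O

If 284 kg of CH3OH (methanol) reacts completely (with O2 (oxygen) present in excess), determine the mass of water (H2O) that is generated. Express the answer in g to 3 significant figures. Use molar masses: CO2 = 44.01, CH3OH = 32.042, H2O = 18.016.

319000 g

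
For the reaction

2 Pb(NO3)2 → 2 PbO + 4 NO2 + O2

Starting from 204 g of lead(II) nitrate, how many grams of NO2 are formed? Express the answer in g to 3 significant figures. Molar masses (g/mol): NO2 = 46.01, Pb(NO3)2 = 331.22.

56.7 g

n(Pb(NO3)2) = 204.0 g / 331.22 g/mol = 0.6159 mol.
From the equation the Pb(NO3)2:NO2 mole ratio is 2:4, so n(NO2) = 0.6159 × 4/2 = 1.232 mol.
Mass of NO2 = 1.232 mol × 46.01 g/mol = 56.68 g.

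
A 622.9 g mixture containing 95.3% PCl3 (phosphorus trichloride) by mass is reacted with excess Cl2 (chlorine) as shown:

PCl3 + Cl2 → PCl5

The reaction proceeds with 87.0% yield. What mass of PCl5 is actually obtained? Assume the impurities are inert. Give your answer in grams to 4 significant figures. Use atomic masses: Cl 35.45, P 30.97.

Pure PCl3 available = 622.9 g × 0.953 = 593.62 g.
M(PCl3) = 30.97 + 3(35.45) = 137.32 g/mol.
M(PCl5) = 30.97 + 5(35.45) = 208.22 g/mol.
n(PCl3) = 593.62 g / 137.32 g/mol = 4.3229 mol.
From the equation the PCl3:PCl5 mole ratio is 1:1, so n(PCl5) = 4.3229 × 1/1 = 4.3229 mol.
Mass of PCl5 = 4.3229 mol × 208.22 g/mol = 900.12 g.
Actual mass collected = 900.12 g × 0.870 = 783.10 g.

783.1 g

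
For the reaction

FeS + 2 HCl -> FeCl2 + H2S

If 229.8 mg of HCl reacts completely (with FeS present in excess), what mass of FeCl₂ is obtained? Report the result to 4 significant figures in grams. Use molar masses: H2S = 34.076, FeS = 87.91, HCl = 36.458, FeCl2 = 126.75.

0.3995 g

Convert: 229.8 mg = 0.22980 g.
n(HCl) = 0.22980 g / 36.458 g/mol = 0.0063031 mol.
From the equation the HCl:FeCl2 mole ratio is 2:1, so n(FeCl2) = 0.0063031 × 1/2 = 0.0031516 mol.
Mass of FeCl2 = 0.0031516 mol × 126.75 g/mol = 0.39946 g.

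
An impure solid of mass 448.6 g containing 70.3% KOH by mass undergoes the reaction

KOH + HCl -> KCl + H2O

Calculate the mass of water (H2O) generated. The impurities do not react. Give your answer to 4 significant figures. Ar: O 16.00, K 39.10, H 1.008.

101.3 g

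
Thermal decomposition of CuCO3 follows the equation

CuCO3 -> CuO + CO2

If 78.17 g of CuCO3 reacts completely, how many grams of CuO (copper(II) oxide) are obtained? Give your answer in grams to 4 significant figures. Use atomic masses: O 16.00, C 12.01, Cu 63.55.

M(CuCO3) = 63.55 + 12.01 + 3(16.00) = 123.56 g/mol.
M(CuO) = 63.55 + 16.00 = 79.55 g/mol.
n(CuCO3) = 78.170 g / 123.56 g/mol = 0.63265 mol.
From the equation the CuCO3:CuO mole ratio is 1:1, so n(CuO) = 0.63265 × 1/1 = 0.63265 mol.
Mass of CuO = 0.63265 mol × 79.55 g/mol = 50.327 g.

50.33 g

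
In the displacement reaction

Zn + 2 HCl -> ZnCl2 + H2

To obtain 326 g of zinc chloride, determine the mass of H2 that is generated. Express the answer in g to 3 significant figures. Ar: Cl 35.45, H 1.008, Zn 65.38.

4.82 g

M(ZnCl2) = 65.38 + 2(35.45) = 136.28 g/mol.
M(H2) = 2(1.008) = 2.016 g/mol.
n(ZnCl2) = 326.0 g / 136.28 g/mol = 2.392 mol.
From the equation the ZnCl2:H2 mole ratio is 1:1, so n(H2) = 2.392 × 1/1 = 2.392 mol.
Mass of H2 = 2.392 mol × 2.016 g/mol = 4.823 g.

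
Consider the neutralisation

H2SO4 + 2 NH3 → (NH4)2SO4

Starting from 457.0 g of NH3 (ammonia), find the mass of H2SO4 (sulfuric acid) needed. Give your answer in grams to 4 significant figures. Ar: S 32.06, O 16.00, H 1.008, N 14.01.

M(NH3) = 14.01 + 3(1.008) = 17.034 g/mol.
M(H2SO4) = 2(1.008) + 32.06 + 4(16.00) = 98.076 g/mol.
n(NH3) = 457.00 g / 17.034 g/mol = 26.829 mol.
From the equation the NH3:H2SO4 mole ratio is 2:1, so n(H2SO4) = 26.829 × 1/2 = 13.414 mol.
Mass of H2SO4 = 13.414 mol × 98.076 g/mol = 1315.6 g.

1316 g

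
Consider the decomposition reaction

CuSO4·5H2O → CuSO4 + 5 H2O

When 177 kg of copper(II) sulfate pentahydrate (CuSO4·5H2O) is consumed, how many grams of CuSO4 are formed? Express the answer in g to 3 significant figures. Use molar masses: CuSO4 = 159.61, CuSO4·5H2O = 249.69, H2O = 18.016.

Convert: 177 kg = 177000 g.
n(CuSO4·5H2O) = 177000 g / 249.69 g/mol = 708.9 mol.
From the equation the CuSO4·5H2O:CuSO4 mole ratio is 1:1, so n(CuSO4) = 708.9 × 1/1 = 708.9 mol.
Mass of CuSO4 = 708.9 mol × 159.61 g/mol = 113100 g.

113000 g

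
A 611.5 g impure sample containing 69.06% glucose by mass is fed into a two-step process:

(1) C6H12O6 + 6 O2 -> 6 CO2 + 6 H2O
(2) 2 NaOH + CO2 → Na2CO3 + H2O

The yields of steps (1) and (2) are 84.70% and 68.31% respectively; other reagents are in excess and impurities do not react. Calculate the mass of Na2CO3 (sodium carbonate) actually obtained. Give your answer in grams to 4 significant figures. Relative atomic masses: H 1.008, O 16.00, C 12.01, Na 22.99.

862.5 g

Pure C6H12O6 = 611.5 × 0.6906 = 422.30 g.
M(C6H12O6) = 6(12.01) + 12(1.008) + 6(16.00) = 180.156 g/mol.
M(Na2CO3) = 2(22.99) + 12.01 + 3(16.00) = 105.99 g/mol.
n(C6H12O6) = 422.30 / 180.156 = 2.3441 mol.
Step 1 (C6H12O6:CO2 = 1:6): theoretical n(CO2) = 14.065 mol; at 84.70% yield, n(CO2) = 11.913 mol.
Step 2 (CO2:Na2CO3 = 1:1): theoretical n(Na2CO3) = 11.913 mol, so theoretical mass = 11.913 × 105.99 = 1262.6 g.
At 68.31% yield, actual mass of Na2CO3 = 1262.6 × 0.6831 = 862.50 g.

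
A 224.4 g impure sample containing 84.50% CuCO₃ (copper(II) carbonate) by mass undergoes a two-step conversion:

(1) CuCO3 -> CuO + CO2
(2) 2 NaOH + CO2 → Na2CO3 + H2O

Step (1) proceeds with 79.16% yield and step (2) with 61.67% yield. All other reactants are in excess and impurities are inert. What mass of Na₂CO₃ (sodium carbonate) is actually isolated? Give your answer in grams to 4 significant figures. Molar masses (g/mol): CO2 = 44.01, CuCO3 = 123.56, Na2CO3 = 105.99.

79.40 g

Pure CuCO3 = 224.4 × 0.8450 = 189.62 g.
n(CuCO3) = 189.62 / 123.56 = 1.5346 mol.
Step 1 (CuCO3:CO2 = 1:1): theoretical n(CO2) = 1.5346 mol; at 79.16% yield, n(CO2) = 1.2148 mol.
Step 2 (CO2:Na2CO3 = 1:1): theoretical n(Na2CO3) = 1.2148 mol, so theoretical mass = 1.2148 × 105.99 = 128.76 g.
At 61.67% yield, actual mass of Na2CO3 = 128.76 × 0.6167 = 79.405 g.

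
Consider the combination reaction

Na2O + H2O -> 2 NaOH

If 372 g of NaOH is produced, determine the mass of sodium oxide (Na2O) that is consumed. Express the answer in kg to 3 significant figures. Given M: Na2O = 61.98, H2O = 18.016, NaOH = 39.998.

0.288 kg

n(NaOH) = 372.0 g / 39.998 g/mol = 9.300 mol.
From the equation the NaOH:Na2O mole ratio is 2:1, so n(Na2O) = 9.300 × 1/2 = 4.650 mol.
Mass of Na2O = 4.650 mol × 61.98 g/mol = 288.2 g.
Converting to kg: 288.2 g = 0.288 kg.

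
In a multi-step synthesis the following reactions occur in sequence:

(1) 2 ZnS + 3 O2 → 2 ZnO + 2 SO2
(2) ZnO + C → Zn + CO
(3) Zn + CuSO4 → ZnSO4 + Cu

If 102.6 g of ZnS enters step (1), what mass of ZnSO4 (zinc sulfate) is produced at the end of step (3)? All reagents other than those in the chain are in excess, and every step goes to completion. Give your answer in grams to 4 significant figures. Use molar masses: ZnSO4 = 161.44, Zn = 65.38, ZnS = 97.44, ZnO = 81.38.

n(ZnS) = 102.6 / 97.44 = 1.0530 mol.
Reaction (1): ZnS→ZnO ratio 2:2 ⇒ n(ZnO) = 1.0530 mol.
Reaction (2): ZnO→Zn ratio 1:1 ⇒ n(Zn) = 1.0530 mol.
Reaction (3): Zn→ZnSO4 ratio 1:1 ⇒ n(ZnSO4) = 1.0530 mol.
Mass of ZnSO4 = 1.0530 × 161.44 = 169.99 g.

170.0 g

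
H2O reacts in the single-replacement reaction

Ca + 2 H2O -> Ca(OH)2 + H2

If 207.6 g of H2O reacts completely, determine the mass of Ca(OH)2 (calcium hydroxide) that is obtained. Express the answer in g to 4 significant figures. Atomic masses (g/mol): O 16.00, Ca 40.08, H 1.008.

M(H2O) = 2(1.008) + 16.00 = 18.016 g/mol.
M(Ca(OH)2) = 40.08 + 2(16.00) + 2(1.008) = 74.096 g/mol.
n(H2O) = 207.60 g / 18.016 g/mol = 11.523 mol.
From the equation the H2O:Ca(OH)2 mole ratio is 2:1, so n(Ca(OH)2) = 11.523 × 1/2 = 5.7615 mol.
Mass of Ca(OH)2 = 5.7615 mol × 74.096 g/mol = 426.91 g.

426.9 g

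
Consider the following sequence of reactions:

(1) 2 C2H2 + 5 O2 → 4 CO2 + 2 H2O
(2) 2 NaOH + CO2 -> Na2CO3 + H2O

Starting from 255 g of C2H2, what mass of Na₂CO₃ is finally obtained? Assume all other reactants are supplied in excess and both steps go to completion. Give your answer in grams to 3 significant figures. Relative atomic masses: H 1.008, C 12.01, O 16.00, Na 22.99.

2080 g

M(C2H2) = 2(12.01) + 2(1.008) = 26.036 g/mol.
M(Na2CO3) = 2(22.99) + 12.01 + 3(16.00) = 105.99 g/mol.
n(C2H2) = 255.0 / 26.036 = 9.794 mol.
Step 1 gives a 2:4 ratio of C2H2 to CO2, so n(CO2) = 19.59 mol.
In step 2 the CO2:Na2CO3 ratio is 1:1, so n(Na2CO3) = 19.59 mol.
Mass of Na2CO3 = 19.59 × 105.99 = 2076 g.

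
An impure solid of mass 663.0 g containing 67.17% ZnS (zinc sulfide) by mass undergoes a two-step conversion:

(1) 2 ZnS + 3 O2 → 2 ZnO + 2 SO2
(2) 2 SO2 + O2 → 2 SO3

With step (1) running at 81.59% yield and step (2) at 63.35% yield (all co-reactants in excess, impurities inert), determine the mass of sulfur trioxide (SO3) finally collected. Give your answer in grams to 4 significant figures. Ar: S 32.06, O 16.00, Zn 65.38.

189.1 g

Pure ZnS = 663.0 × 0.6717 = 445.34 g.
M(ZnS) = 65.38 + 32.06 = 97.44 g/mol.
M(SO3) = 32.06 + 3(16.00) = 80.06 g/mol.
n(ZnS) = 445.34 / 97.44 = 4.5704 mol.
Step 1 (ZnS:SO2 = 2:2): theoretical n(SO2) = 4.5704 mol; at 81.59% yield, n(SO2) = 3.7290 mol.
Step 2 (SO2:SO3 = 2:2): theoretical n(SO3) = 3.7290 mol, so theoretical mass = 3.7290 × 80.06 = 298.54 g.
At 63.35% yield, actual mass of SO3 = 298.54 × 0.6335 = 189.13 g.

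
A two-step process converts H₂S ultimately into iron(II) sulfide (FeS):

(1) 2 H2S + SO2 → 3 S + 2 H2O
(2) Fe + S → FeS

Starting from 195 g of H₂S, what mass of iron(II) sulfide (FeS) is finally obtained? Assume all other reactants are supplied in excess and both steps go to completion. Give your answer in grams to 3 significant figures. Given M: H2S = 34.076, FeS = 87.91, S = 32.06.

755 g

n(H2S) = 195.0 / 34.076 = 5.723 mol.
Step 1 gives a 2:3 ratio of H2S to S, so n(S) = 8.584 mol.
In step 2 the S:FeS ratio is 1:1, so n(FeS) = 8.584 mol.
Mass of FeS = 8.584 × 87.91 = 754.6 g.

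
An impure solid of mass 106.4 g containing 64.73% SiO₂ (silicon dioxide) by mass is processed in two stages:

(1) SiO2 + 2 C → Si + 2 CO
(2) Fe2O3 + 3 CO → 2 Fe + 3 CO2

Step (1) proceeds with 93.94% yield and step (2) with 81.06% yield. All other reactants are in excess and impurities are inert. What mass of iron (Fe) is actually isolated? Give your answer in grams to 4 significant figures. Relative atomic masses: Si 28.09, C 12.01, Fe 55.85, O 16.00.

64.99 g

Pure SiO2 = 106.4 × 0.6473 = 68.873 g.
M(SiO2) = 28.09 + 2(16.00) = 60.09 g/mol.
M(Fe) = 55.85 g/mol.
n(SiO2) = 68.873 / 60.09 = 1.1462 mol.
Step 1 (SiO2:CO = 1:2): theoretical n(CO) = 2.2923 mol; at 93.94% yield, n(CO) = 2.1534 mol.
Step 2 (CO:Fe = 3:2): theoretical n(Fe) = 1.4356 mol, so theoretical mass = 1.4356 × 55.85 = 80.178 g.
At 81.06% yield, actual mass of Fe = 80.178 × 0.8106 = 64.993 g.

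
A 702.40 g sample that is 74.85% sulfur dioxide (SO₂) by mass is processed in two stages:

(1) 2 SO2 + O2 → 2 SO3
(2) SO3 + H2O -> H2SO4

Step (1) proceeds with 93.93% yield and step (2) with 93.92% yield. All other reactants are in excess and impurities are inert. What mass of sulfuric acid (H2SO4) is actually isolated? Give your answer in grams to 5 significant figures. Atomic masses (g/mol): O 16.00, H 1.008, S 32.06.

Pure SO2 = 702.40 × 0.7485 = 525.746 g.
M(SO2) = 32.06 + 2(16.00) = 64.06 g/mol.
M(H2SO4) = 2(1.008) + 32.06 + 4(16.00) = 98.076 g/mol.
n(SO2) = 525.746 / 64.06 = 8.20709 mol.
Step 1 (SO2:SO3 = 2:2): theoretical n(SO3) = 8.20709 mol; at 93.93% yield, n(SO3) = 7.70892 mol.
Step 2 (SO3:H2SO4 = 1:1): theoretical n(H2SO4) = 7.70892 mol, so theoretical mass = 7.70892 × 98.076 = 756.060 g.
At 93.92% yield, actual mass of H2SO4 = 756.060 × 0.9392 = 710.092 g.

710.09 g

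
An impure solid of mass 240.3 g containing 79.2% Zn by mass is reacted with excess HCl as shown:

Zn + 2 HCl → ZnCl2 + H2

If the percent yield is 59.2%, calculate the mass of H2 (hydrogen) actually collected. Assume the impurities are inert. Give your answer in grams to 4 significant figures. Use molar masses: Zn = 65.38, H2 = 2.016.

Pure Zn available = 240.3 g × 0.792 = 190.32 g.
n(Zn) = 190.32 g / 65.38 g/mol = 2.9109 mol.
From the equation the Zn:H2 mole ratio is 1:1, so n(H2) = 2.9109 × 1/1 = 2.9109 mol.
Mass of H2 = 2.9109 mol × 2.016 g/mol = 5.8685 g.
Actual mass collected = 5.8685 g × 0.592 = 3.4741 g.

3.474 g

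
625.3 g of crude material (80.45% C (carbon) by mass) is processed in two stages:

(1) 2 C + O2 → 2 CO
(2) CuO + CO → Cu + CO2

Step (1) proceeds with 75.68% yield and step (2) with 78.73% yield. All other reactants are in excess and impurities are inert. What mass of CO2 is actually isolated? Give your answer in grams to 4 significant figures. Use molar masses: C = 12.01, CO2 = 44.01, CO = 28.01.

Pure C = 625.3 × 0.8045 = 503.05 g.
n(C) = 503.05 / 12.01 = 41.886 mol.
Step 1 (C:CO = 2:2): theoretical n(CO) = 41.886 mol; at 75.68% yield, n(CO) = 31.700 mol.
Step 2 (CO:CO2 = 1:1): theoretical n(CO2) = 31.700 mol, so theoretical mass = 31.700 × 44.01 = 1395.1 g.
At 78.73% yield, actual mass of CO2 = 1395.1 × 0.7873 = 1098.4 g.

1098 g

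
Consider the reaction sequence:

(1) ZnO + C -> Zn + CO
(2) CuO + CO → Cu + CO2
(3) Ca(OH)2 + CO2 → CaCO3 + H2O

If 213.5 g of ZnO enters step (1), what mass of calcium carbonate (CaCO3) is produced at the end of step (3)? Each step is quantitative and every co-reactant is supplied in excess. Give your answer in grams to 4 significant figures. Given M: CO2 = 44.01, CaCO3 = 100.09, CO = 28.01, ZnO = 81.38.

n(ZnO) = 213.5 / 81.38 = 2.6235 mol.
Reaction (1): ZnO→CO ratio 1:1 ⇒ n(CO) = 2.6235 mol.
Reaction (2): CO→CO2 ratio 1:1 ⇒ n(CO2) = 2.6235 mol.
Reaction (3): CO2→CaCO3 ratio 1:1 ⇒ n(CaCO3) = 2.6235 mol.
Mass of CaCO3 = 2.6235 × 100.09 = 262.59 g.

262.6 g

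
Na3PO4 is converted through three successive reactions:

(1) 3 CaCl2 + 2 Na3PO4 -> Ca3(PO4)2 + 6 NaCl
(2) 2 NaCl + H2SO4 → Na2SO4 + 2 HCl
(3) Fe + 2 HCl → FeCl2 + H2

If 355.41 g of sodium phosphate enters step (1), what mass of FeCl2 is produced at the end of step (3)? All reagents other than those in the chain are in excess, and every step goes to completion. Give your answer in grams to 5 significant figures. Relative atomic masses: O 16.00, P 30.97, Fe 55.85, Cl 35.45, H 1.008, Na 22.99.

412.18 g

M(Na3PO4) = 3(22.99) + 30.97 + 4(16.00) = 163.94 g/mol.
M(FeCl2) = 55.85 + 2(35.45) = 126.75 g/mol.
n(Na3PO4) = 355.41 / 163.94 = 2.16793 mol.
Reaction (1): Na3PO4→NaCl ratio 2:6 ⇒ n(NaCl) = 6.50378 mol.
Reaction (2): NaCl→HCl ratio 2:2 ⇒ n(HCl) = 6.50378 mol.
Reaction (3): HCl→FeCl2 ratio 2:1 ⇒ n(FeCl2) = 3.25189 mol.
Mass of FeCl2 = 3.25189 × 126.75 = 412.177 g.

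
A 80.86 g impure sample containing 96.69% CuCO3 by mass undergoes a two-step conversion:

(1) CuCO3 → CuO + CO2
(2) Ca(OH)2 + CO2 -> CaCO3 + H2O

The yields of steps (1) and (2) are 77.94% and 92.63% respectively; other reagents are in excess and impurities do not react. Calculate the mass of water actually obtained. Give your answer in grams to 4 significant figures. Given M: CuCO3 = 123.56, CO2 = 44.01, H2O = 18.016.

8.230 g

Pure CuCO3 = 80.86 × 0.9669 = 78.184 g.
n(CuCO3) = 78.184 / 123.56 = 0.63276 mol.
Step 1 (CuCO3:CO2 = 1:1): theoretical n(CO2) = 0.63276 mol; at 77.94% yield, n(CO2) = 0.49317 mol.
Step 2 (CO2:H2O = 1:1): theoretical n(H2O) = 0.49317 mol, so theoretical mass = 0.49317 × 18.016 = 8.8850 g.
At 92.63% yield, actual mass of H2O = 8.8850 × 0.9263 = 8.2302 g.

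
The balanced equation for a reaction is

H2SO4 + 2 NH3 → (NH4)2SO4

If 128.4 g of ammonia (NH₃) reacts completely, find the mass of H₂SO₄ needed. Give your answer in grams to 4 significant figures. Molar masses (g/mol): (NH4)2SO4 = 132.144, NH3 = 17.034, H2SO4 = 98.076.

369.6 g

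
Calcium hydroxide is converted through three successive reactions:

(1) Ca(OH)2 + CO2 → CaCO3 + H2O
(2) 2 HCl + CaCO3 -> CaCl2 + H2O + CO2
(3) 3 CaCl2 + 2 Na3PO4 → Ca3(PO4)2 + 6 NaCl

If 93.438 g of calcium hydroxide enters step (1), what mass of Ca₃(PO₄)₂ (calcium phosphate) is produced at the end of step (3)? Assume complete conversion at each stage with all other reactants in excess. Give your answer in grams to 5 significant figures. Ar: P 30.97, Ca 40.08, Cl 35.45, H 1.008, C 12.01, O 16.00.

M(Ca(OH)2) = 40.08 + 2(16.00) + 2(1.008) = 74.096 g/mol.
M(Ca3(PO4)2) = 3(40.08) + 2(30.97) + 8(16.00) = 310.18 g/mol.
n(Ca(OH)2) = 93.438 / 74.096 = 1.26104 mol.
Reaction (1): Ca(OH)2→CaCO3 ratio 1:1 ⇒ n(CaCO3) = 1.26104 mol.
Reaction (2): CaCO3→CaCl2 ratio 1:1 ⇒ n(CaCl2) = 1.26104 mol.
Reaction (3): CaCl2→Ca3(PO4)2 ratio 3:1 ⇒ n(Ca3(PO4)2) = 0.420347 mol.
Mass of Ca3(PO4)2 = 0.420347 × 310.18 = 130.383 g.

130.38 g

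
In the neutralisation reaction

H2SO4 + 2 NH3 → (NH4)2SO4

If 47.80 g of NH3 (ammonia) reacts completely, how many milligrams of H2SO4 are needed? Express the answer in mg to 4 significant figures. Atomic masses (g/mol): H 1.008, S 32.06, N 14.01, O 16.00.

M(NH3) = 14.01 + 3(1.008) = 17.034 g/mol.
M(H2SO4) = 2(1.008) + 32.06 + 4(16.00) = 98.076 g/mol.
n(NH3) = 47.800 g / 17.034 g/mol = 2.8062 mol.
From the equation the NH3:H2SO4 mole ratio is 2:1, so n(H2SO4) = 2.8062 × 1/2 = 1.4031 mol.
Mass of H2SO4 = 1.4031 mol × 98.076 g/mol = 137.61 g.
Converting to mg: 137.61 g = 137600 mg.

137600 mg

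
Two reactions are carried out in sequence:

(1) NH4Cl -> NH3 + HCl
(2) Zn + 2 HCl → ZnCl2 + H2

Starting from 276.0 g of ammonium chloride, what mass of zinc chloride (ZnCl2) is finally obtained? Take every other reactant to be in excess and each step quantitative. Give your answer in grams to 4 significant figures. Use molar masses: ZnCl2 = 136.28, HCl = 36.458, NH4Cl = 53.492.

351.6 g

n(NH4Cl) = 276.00 / 53.492 = 5.1597 mol.
Step 1 gives a 1:1 ratio of NH4Cl to HCl, so n(HCl) = 5.1597 mol.
In step 2 the HCl:ZnCl2 ratio is 2:1, so n(ZnCl2) = 2.5798 mol.
Mass of ZnCl2 = 2.5798 × 136.28 = 351.58 g.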